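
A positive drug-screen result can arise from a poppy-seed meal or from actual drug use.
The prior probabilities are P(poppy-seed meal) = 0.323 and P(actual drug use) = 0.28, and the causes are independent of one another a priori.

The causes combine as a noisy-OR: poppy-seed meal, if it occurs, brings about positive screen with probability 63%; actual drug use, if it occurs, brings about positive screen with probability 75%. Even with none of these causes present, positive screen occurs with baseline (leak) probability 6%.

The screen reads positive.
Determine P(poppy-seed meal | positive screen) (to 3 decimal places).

P(poppy-seed meal | positive screen) ≈ 0.573

Under noisy-OR, P(positive screen | causes) = 1 − (1−0.06)·∏(1−qᵢ) over the active causes.
By total probability over the 4 (poppy-seed meal, actual drug use) configurations:
  P(positive screen) = 0.06×0.677×0.72 + 0.765×0.677×0.28 + 0.6522×0.323×0.72 + 0.91305×0.323×0.28
        = 0.029246 + 0.145013 + 0.151676 + 0.082576 = 0.408511
Keeping only the poppy-seed meal-present terms gives 0.234252, so
  P(poppy-seed meal | positive screen) = 0.234252 / 0.408511 ≈ 0.573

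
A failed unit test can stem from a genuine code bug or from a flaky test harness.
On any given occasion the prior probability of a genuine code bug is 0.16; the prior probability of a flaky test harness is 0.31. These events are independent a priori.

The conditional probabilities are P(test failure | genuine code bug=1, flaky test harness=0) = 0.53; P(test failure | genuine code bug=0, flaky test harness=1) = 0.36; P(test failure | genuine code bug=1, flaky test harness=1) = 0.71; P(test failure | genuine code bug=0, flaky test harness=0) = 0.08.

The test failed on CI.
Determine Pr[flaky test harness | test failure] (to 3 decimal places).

Enumerate the 4 (genuine code bug, flaky test harness) configurations and weight by the priors:
  P(test failure) = 0.08*0.84*0.69 + 0.36*0.84*0.31 + 0.53*0.16*0.69 + 0.71*0.16*0.31
        = 0.046368 + 0.093744 + 0.058512 + 0.035216 = 0.233840
Configurations with flaky test harness contribute 0.128960, so
  P(flaky test harness | test failure) = 0.128960 / 0.233840 ≈ 0.551

Pr[flaky test harness | test failure] ≈ 0.551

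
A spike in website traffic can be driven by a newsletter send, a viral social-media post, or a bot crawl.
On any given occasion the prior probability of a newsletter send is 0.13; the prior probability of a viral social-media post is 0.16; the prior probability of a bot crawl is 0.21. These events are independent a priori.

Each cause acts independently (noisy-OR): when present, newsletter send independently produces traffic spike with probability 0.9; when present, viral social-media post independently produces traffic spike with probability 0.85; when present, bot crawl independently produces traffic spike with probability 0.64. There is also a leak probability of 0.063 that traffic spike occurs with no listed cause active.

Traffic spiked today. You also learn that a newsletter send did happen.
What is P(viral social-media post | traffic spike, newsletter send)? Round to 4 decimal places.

P(viral social-media post | traffic spike, newsletter send) ≈ 0.1700

Under noisy-OR, P(traffic spike | causes) = 1 − (1−0.063)·∏(1−qᵢ) over the active causes.
Sum P(traffic spike|·) weighted by the priors over the 4 (viral social-media post, bot crawl) configurations:
  P(traffic spike | newsletter send) = 0.9063×0.84×0.79 + 0.966268×0.84×0.21 + 0.985945×0.16×0.79 + 0.99494×0.16×0.21
        = 0.601421 + 0.170450 + 0.124623 + 0.033430 = 0.929924
Keeping only the viral social-media post-present terms gives 0.158053, so
  P(viral social-media post | traffic spike, newsletter send) = 0.158053 / 0.929924 ≈ 0.1700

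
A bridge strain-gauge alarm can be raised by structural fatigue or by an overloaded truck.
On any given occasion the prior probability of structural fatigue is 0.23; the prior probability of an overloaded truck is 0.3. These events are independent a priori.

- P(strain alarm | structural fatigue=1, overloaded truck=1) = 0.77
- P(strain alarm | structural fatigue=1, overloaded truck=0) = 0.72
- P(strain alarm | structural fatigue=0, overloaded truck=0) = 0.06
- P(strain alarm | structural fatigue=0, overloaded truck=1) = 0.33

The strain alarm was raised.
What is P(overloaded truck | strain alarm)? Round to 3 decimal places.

Numerator (weight on configurations with overloaded truck): 0.076230 + 0.053130 = 0.129360
The normalizing constant is 0.06×0.77×0.7 + 0.33×0.77×0.3 + 0.72×0.23×0.7 + 0.77×0.23×0.3 = 0.277620
P(overloaded truck | strain alarm) = 0.129360/0.277620 ≈ 0.466

P(overloaded truck | strain alarm) ≈ 0.466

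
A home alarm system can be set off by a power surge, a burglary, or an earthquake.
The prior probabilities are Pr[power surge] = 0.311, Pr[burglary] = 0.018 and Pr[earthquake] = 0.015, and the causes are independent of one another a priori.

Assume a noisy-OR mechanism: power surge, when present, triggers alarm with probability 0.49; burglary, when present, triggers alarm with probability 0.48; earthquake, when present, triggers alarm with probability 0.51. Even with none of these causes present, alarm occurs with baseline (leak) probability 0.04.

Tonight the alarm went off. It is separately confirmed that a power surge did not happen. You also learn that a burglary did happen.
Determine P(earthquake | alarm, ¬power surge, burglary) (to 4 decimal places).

Under noisy-OR, P(alarm | causes) = 1 − (1−0.04)·∏(1−qᵢ) over the active causes.
Sum P(alarm|·) weighted by the priors over both values of earthquake:
  P(alarm | ¬power surge, burglary) = 0.5008×0.985 + 0.755392×0.015
        = 0.493288 + 0.011331 = 0.504619
Configurations with earthquake contribute 0.011331, so
  P(earthquake | alarm, ¬power surge, burglary) = 0.011331 / 0.504619 ≈ 0.0225

P(earthquake | alarm, ¬power surge, burglary) ≈ 0.0225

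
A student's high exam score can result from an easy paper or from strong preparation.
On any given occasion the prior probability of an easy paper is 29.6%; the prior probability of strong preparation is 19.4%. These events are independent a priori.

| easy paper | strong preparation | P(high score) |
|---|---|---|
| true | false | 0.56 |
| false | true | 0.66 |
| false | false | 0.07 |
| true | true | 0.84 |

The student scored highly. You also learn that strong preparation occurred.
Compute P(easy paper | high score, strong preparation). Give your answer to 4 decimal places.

Numerator (weight on configurations with easy paper): 0.84×0.296 = 0.248640
The normalizing constant is 0.66×0.704 + 0.84×0.296 = 0.713280
P(easy paper | high score, strong preparation) = 0.248640/0.713280 ≈ 0.3486

P(easy paper | high score, strong preparation) ≈ 0.3486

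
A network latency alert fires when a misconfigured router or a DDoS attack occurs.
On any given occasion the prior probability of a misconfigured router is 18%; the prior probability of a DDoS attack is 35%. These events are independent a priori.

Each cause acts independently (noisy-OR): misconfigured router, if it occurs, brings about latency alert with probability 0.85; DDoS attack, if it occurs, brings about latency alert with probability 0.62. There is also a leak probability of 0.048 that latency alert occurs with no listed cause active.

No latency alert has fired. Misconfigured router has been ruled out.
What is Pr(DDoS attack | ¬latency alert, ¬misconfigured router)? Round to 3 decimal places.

Under noisy-OR, P(latency alert | causes) = 1 − (1−0.048)·∏(1−qᵢ) over the active causes.
P(¬latency alert | ¬misconfigured router) = 0.952×0.65 + 0.36176×0.35 = 0.618800 + 0.126616 = 0.745416
Restricting to configurations with DDoS attack present: 0.36176×0.35 = 0.126616.
P(DDoS attack | ¬latency alert, ¬misconfigured router) = 0.126616 / 0.745416 ≈ 0.170

Pr(DDoS attack | ¬latency alert, ¬misconfigured router) ≈ 0.170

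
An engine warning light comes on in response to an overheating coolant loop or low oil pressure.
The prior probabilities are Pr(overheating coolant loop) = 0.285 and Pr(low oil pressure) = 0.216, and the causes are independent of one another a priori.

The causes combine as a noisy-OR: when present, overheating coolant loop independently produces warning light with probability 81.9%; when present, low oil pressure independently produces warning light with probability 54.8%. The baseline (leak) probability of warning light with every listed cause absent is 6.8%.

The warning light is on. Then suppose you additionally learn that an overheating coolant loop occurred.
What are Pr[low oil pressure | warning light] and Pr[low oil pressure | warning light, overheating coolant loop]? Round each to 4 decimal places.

Under noisy-OR, P(warning light | causes) = 1 − (1−0.068)·∏(1−qᵢ) over the active causes.
Numerator (weight on configurations with low oil pressure): 0.089380 + 0.056866 = 0.146246
Normalizer over all consistent configurations: 0.068·0.715·0.784 + 0.578736·0.715·0.216 + 0.831308·0.285·0.784 + 0.923751·0.285·0.216 = 0.370111
P(low oil pressure | warning light) = 0.146246/0.370111 ≈ 0.3951

Now condition on the additional information:
Numerator (weight on configurations with low oil pressure): 0.923751·0.216 = 0.199530
Normalizer over all consistent configurations: 0.831308·0.784 + 0.923751·0.216 = 0.851275
P(low oil pressure | warning light, overheating coolant loop) = 0.199530/0.851275 ≈ 0.2344
Conditioning on overheating coolant loop lowers the posterior on low oil pressure: the classic explaining-away effect in a common-effect structure.

Pr[low oil pressure | warning light] ≈ 0.3951; Pr[low oil pressure | warning light, overheating coolant loop] ≈ 0.2344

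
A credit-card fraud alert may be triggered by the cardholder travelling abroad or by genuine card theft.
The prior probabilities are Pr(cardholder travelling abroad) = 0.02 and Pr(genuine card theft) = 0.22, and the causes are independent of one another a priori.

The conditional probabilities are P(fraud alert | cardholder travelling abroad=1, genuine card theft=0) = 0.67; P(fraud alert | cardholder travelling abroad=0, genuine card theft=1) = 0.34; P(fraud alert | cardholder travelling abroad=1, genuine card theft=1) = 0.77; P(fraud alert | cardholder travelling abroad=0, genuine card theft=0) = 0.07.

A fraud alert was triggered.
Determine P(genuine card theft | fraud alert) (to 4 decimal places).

P(genuine card theft | fraud alert) ≈ 0.5453

By total probability over the 4 (cardholder travelling abroad, genuine card theft) configurations:
  P(fraud alert) = 0.07·0.98·0.78 + 0.34·0.98·0.22 + 0.67·0.02·0.78 + 0.77·0.02·0.22
        = 0.053508 + 0.073304 + 0.010452 + 0.003388 = 0.140652
Configurations with genuine card theft contribute 0.076692, so
  P(genuine card theft | fraud alert) = 0.076692 / 0.140652 ≈ 0.5453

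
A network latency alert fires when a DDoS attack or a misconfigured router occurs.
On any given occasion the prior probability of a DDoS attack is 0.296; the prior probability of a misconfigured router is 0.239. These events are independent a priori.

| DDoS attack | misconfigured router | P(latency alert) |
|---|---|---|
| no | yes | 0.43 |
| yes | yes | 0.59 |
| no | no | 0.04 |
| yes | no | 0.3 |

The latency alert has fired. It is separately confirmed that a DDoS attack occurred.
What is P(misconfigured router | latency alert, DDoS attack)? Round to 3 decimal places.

P(misconfigured router | latency alert, DDoS attack) ≈ 0.382

Numerator (weight on configurations with misconfigured router): 0.59*0.239 = 0.141010
Denominator P(latency alert | DDoS attack): 0.3*0.761 + 0.59*0.239 = 0.369310
Posterior = 0.141010 / 0.369310 ≈ 0.382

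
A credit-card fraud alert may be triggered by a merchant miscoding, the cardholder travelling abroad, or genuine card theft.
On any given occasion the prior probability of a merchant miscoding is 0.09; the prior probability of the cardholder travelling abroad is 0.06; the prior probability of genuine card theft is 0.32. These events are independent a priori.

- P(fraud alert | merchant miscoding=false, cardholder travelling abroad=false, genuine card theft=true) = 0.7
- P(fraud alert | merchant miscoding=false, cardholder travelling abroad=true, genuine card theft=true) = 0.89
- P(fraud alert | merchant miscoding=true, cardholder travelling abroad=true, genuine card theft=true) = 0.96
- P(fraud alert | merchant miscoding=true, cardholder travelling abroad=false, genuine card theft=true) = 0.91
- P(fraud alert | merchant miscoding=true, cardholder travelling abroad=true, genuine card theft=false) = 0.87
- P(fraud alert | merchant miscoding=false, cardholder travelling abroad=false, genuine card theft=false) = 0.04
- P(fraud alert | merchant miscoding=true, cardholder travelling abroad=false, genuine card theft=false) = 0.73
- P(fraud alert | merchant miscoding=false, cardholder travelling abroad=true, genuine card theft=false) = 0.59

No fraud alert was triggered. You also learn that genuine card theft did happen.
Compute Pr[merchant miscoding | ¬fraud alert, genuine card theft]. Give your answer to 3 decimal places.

By total probability over the 4 (merchant miscoding, cardholder travelling abroad) configurations:
  P(¬fraud alert | genuine card theft) = 0.3×0.91×0.94 + 0.11×0.91×0.06 + 0.09×0.09×0.94 + 0.04×0.09×0.06
        = 0.256620 + 0.006006 + 0.007614 + 0.000216 = 0.270456
Configurations with merchant miscoding contribute 0.007830, so
  P(merchant miscoding | ¬fraud alert, genuine card theft) = 0.007830 / 0.270456 ≈ 0.029

Pr[merchant miscoding | ¬fraud alert, genuine card theft] ≈ 0.029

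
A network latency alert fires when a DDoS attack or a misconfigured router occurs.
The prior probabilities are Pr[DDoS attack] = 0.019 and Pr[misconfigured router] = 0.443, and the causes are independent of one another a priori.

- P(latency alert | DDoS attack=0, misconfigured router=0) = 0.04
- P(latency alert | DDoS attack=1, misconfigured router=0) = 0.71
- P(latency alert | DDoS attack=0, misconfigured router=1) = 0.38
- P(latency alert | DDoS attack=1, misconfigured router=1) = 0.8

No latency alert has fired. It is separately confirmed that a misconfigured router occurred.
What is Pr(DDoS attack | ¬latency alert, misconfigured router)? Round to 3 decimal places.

Pr(DDoS attack | ¬latency alert, misconfigured router) ≈ 0.006

Enumerate both values of DDoS attack and weight by the priors:
  P(¬latency alert | misconfigured router) = 0.62×0.981 + 0.2×0.019
        = 0.608220 + 0.003800 = 0.612020
Keeping only the DDoS attack-present terms gives 0.003800, so
  P(DDoS attack | ¬latency alert, misconfigured router) = 0.003800 / 0.612020 ≈ 0.006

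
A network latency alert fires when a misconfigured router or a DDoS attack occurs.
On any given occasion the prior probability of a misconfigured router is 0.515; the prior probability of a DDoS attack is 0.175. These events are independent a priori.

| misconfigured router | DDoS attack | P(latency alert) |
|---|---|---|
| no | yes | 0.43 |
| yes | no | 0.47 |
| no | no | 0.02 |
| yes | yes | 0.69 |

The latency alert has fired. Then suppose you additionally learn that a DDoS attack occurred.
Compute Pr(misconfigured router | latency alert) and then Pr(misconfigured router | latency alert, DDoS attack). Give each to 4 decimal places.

Numerator (weight on configurations with misconfigured router): 0.199691 + 0.062186 = 0.261877
Normalizer over all consistent configurations: 0.02*0.485*0.825 + 0.43*0.485*0.175 + 0.47*0.515*0.825 + 0.69*0.515*0.175 = 0.306375
Posterior = 0.261877 / 0.306375 ≈ 0.8548

With the extra evidence:
For the numerator, keep only misconfigured router=true terms: 0.69·0.515 = 0.355350
The normalizing constant is 0.43·0.485 + 0.69·0.515 = 0.563900
P(misconfigured router | latency alert, DDoS attack) = 0.355350/0.563900 ≈ 0.6302
Conditioning on DDoS attack lowers the posterior on misconfigured router: the classic explaining-away effect in a common-effect structure.

Pr(misconfigured router | latency alert) ≈ 0.8548; Pr(misconfigured router | latency alert, DDoS attack) ≈ 0.6302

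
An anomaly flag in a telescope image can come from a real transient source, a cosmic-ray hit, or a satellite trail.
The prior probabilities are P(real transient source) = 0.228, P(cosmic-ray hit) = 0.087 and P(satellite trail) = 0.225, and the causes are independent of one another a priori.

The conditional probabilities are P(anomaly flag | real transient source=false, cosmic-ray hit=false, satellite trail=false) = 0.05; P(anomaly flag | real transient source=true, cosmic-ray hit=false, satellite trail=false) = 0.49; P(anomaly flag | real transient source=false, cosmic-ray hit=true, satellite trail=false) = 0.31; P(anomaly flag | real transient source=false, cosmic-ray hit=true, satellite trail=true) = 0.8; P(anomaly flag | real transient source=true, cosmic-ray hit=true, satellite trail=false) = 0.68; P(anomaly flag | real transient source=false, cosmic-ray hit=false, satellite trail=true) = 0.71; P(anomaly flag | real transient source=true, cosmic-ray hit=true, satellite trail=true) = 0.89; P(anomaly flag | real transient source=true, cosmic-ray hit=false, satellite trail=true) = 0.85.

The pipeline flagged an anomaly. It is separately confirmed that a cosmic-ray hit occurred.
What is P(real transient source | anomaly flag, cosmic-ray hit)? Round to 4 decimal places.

P(real transient source | anomaly flag, cosmic-ray hit) ≈ 0.3382

Enumerate the 4 (real transient source, satellite trail) configurations and weight by the priors:
  P(anomaly flag | cosmic-ray hit) = 0.31*0.772*0.775 + 0.8*0.772*0.225 + 0.68*0.228*0.775 + 0.89*0.228*0.225
        = 0.185473 + 0.138960 + 0.120156 + 0.045657 = 0.490246
Keeping only the real transient source-present terms gives 0.165813, so
  P(real transient source | anomaly flag, cosmic-ray hit) = 0.165813 / 0.490246 ≈ 0.3382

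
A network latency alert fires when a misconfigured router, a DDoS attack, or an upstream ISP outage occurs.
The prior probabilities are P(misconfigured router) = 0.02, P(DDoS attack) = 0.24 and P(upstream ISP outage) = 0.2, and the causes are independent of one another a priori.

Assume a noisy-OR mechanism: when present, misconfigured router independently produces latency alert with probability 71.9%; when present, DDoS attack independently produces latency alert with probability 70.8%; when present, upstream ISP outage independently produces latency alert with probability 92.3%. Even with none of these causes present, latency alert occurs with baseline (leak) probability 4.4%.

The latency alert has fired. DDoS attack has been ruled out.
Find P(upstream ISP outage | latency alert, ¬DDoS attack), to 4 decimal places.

P(upstream ISP outage | latency alert, ¬DDoS attack) ≈ 0.8006

Under noisy-OR, P(latency alert | causes) = 1 − (1−0.044)·∏(1−qᵢ) over the active causes.
By total probability over the 4 (misconfigured router, upstream ISP outage) configurations:
  P(latency alert | ¬DDoS attack) = 0.044*0.98*0.8 + 0.926388*0.98*0.2 + 0.731364*0.02*0.8 + 0.979315*0.02*0.2
        = 0.034496 + 0.181572 + 0.011702 + 0.003917 = 0.231687
Keeping only the upstream ISP outage-present terms gives 0.185489, so
  P(upstream ISP outage | latency alert, ¬DDoS attack) = 0.185489 / 0.231687 ≈ 0.8006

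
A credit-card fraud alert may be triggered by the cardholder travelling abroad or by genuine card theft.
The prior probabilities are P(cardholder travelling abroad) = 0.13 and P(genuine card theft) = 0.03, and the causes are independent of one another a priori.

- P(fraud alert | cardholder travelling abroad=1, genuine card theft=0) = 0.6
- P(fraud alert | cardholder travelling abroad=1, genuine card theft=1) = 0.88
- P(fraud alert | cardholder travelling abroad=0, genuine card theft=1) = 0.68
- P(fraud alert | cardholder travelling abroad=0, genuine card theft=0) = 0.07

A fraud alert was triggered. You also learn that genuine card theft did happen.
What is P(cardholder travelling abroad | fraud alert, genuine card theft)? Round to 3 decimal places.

Sum P(fraud alert|·) weighted by the priors over both values of cardholder travelling abroad:
  P(fraud alert | genuine card theft) = 0.68·0.87 + 0.88·0.13
        = 0.591600 + 0.114400 = 0.706000
The terms with cardholder travelling abroad present sum to 0.114400, so
  P(cardholder travelling abroad | fraud alert, genuine card theft) = 0.114400 / 0.706000 ≈ 0.162

P(cardholder travelling abroad | fraud alert, genuine card theft) ≈ 0.162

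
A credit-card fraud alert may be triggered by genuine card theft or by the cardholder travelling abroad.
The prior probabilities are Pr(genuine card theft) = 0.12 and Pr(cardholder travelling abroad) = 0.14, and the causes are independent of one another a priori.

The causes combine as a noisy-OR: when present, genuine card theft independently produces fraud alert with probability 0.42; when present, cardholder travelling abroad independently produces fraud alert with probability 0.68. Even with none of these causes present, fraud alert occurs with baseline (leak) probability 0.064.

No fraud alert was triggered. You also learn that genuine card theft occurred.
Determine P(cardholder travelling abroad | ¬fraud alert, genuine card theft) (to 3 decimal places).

Under noisy-OR, P(fraud alert | causes) = 1 − (1−0.064)·∏(1−qᵢ) over the active causes.
P(¬fraud alert | genuine card theft) = 0.54288*0.86 + 0.173722*0.14 = 0.466877 + 0.024321 = 0.491198
The cardholder travelling abroad-present share is 0.173722*0.14 = 0.024321.
Hence the posterior is 0.024321/0.491198 ≈ 0.050.

P(cardholder travelling abroad | ¬fraud alert, genuine card theft) ≈ 0.050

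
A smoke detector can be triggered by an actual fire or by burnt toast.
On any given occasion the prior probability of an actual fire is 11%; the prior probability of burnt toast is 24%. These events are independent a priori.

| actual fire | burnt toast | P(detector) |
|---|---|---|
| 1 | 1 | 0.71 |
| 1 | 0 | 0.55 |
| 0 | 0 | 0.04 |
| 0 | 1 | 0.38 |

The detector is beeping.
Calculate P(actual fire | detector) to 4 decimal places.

P(actual fire | detector) ≈ 0.3742

For the numerator, keep only actual fire=true terms: 0.045980 + 0.018744 = 0.064724
Normalizer over all consistent configurations: 0.04×0.89×0.76 + 0.38×0.89×0.24 + 0.55×0.11×0.76 + 0.71×0.11×0.24 = 0.172948
P(actual fire | detector) = 0.064724/0.172948 ≈ 0.3742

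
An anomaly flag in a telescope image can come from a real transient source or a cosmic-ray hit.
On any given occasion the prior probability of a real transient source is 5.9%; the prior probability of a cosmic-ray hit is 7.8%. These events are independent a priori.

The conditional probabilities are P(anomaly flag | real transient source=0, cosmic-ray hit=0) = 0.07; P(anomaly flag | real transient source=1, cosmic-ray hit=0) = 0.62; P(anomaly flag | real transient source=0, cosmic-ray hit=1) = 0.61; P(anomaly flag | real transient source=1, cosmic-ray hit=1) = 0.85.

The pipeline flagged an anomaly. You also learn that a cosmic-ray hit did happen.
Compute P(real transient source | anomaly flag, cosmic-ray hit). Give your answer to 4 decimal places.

Enumerate both values of real transient source and weight by the priors:
  P(anomaly flag | cosmic-ray hit) = 0.61×0.941 + 0.85×0.059
        = 0.574010 + 0.050150 = 0.624160
The terms with real transient source present sum to 0.050150, so
  P(real transient source | anomaly flag, cosmic-ray hit) = 0.050150 / 0.624160 ≈ 0.0803

P(real transient source | anomaly flag, cosmic-ray hit) ≈ 0.0803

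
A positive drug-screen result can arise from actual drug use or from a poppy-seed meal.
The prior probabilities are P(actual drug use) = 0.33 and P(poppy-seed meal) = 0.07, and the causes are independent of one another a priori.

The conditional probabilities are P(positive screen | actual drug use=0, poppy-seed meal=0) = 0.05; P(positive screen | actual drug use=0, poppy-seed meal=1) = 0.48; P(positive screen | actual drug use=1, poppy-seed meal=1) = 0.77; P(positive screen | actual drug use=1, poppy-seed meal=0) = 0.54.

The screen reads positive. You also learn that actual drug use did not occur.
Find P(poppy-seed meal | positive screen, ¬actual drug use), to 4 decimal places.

Weight on poppy-seed meal=true, given the evidence: 0.48×0.07 = 0.033600
Normalizer over all consistent configurations: 0.05×0.93 + 0.48×0.07 = 0.080100
Posterior = 0.033600 / 0.080100 ≈ 0.4195

P(poppy-seed meal | positive screen, ¬actual drug use) ≈ 0.4195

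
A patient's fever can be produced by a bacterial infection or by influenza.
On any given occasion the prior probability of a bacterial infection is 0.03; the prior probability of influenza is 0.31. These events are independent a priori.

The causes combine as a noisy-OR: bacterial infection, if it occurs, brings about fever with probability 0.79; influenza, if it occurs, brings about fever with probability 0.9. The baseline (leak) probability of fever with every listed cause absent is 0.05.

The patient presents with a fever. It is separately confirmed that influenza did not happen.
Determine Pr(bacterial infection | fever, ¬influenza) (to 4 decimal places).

Under noisy-OR, P(fever | causes) = 1 − (1−0.05)·∏(1−qᵢ) over the active causes.
Enumerate both values of bacterial infection and weight by the priors:
  P(fever | ¬influenza) = 0.05×0.97 + 0.8005×0.03
        = 0.048500 + 0.024015 = 0.072515
The terms with bacterial infection present sum to 0.024015, so
  P(bacterial infection | fever, ¬influenza) = 0.024015 / 0.072515 ≈ 0.3312

Pr(bacterial infection | fever, ¬influenza) ≈ 0.3312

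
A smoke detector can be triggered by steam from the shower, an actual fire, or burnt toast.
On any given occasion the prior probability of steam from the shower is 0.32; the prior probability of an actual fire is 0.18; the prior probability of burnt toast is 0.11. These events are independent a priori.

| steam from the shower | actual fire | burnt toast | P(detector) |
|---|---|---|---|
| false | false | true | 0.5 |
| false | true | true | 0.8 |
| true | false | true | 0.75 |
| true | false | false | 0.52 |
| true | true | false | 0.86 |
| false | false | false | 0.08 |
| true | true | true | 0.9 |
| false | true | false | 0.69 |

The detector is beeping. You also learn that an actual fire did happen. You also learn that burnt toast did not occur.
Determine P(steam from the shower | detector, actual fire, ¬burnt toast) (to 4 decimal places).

P(detector | actual fire, ¬burnt toast) = 0.69×0.68 + 0.86×0.32 = 0.469200 + 0.275200 = 0.744400
The steam from the shower-present share is 0.86×0.32 = 0.275200.
Hence the posterior is 0.275200/0.744400 ≈ 0.3697.

P(steam from the shower | detector, actual fire, ¬burnt toast) ≈ 0.3697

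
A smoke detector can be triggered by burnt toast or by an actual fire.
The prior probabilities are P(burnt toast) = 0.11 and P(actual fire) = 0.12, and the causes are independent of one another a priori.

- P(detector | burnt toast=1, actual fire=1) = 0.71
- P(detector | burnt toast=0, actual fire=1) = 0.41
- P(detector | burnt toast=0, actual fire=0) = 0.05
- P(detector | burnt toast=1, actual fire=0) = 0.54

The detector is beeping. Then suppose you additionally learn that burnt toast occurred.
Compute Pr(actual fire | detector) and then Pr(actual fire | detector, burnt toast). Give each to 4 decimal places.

Pr(actual fire | detector) ≈ 0.3677; Pr(actual fire | detector, burnt toast) ≈ 0.1520

P(detector) = 0.05×0.89×0.88 + 0.41×0.89×0.12 + 0.54×0.11×0.88 + 0.71×0.11×0.12 = 0.039160 + 0.043788 + 0.052272 + 0.009372 = 0.144592
Restricting to configurations with actual fire present: 0.043788 + 0.009372 = 0.053160.
So P(actual fire | detector) = 0.053160/0.144592 ≈ 0.3677.

With the extra evidence:
Enumerate both values of actual fire and weight by the priors:
  P(detector | burnt toast) = 0.54·0.88 + 0.71·0.12
        = 0.475200 + 0.085200 = 0.560400
Keeping only the actual fire-present terms gives 0.085200, so
  P(actual fire | detector, burnt toast) = 0.085200 / 0.560400 ≈ 0.1520
— burnt toast explains away the evidence for actual fire.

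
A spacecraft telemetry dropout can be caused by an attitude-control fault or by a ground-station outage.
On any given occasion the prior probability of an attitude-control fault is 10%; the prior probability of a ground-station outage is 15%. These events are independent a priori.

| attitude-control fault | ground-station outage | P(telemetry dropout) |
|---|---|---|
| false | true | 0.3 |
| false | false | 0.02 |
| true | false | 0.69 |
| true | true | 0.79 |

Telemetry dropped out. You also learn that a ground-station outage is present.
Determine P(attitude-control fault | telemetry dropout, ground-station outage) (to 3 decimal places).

For the numerator, keep only attitude-control fault=true terms: 0.79*0.1 = 0.079000
Normalizer over all consistent configurations: 0.3*0.9 + 0.79*0.1 = 0.349000
P(attitude-control fault | telemetry dropout, ground-station outage) = 0.079000/0.349000 ≈ 0.226

P(attitude-control fault | telemetry dropout, ground-station outage) ≈ 0.226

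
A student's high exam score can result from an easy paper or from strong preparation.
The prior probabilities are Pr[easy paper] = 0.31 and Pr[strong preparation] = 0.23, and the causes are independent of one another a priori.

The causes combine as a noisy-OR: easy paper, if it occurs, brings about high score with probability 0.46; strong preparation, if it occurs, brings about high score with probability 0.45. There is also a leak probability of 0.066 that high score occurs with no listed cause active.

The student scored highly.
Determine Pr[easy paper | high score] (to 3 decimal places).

Under noisy-OR, P(high score | causes) = 1 − (1−0.066)·∏(1−qᵢ) over the active causes.
P(high score) = 0.066·0.69·0.77 + 0.4863·0.69·0.23 + 0.49564·0.31·0.77 + 0.722602·0.31·0.23 = 0.035066 + 0.077176 + 0.118309 + 0.051522 = 0.282073
The easy paper-present share is 0.118309 + 0.051522 = 0.169831.
Hence the posterior is 0.169831/0.282073 ≈ 0.602.

Pr[easy paper | high score] ≈ 0.602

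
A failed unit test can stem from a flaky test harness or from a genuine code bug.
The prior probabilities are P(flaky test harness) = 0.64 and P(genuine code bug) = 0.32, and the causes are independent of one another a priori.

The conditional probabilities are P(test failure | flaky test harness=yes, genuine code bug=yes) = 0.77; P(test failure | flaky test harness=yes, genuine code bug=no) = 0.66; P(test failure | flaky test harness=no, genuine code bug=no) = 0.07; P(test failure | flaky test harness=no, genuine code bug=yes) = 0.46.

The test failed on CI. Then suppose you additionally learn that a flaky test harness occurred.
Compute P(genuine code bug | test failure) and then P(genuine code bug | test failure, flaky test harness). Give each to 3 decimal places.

Numerator (weight on configurations with genuine code bug): 0.052992 + 0.157696 = 0.210688
Denominator P(test failure): 0.07×0.36×0.68 + 0.46×0.36×0.32 + 0.66×0.64×0.68 + 0.77×0.64×0.32 = 0.515056
P(genuine code bug | test failure) = 0.210688/0.515056 ≈ 0.409

Now also conditioning on flaky test harness=true:
Weight on genuine code bug=true, given the evidence: 0.77·0.32 = 0.246400
Normalizer over all consistent configurations: 0.66·0.68 + 0.77·0.32 = 0.695200
P(genuine code bug | test failure, flaky test harness) = 0.246400/0.695200 ≈ 0.354
Conditioning on flaky test harness lowers the posterior on genuine code bug: the classic explaining-away effect in a common-effect structure.

P(genuine code bug | test failure) ≈ 0.409; P(genuine code bug | test failure, flaky test harness) ≈ 0.354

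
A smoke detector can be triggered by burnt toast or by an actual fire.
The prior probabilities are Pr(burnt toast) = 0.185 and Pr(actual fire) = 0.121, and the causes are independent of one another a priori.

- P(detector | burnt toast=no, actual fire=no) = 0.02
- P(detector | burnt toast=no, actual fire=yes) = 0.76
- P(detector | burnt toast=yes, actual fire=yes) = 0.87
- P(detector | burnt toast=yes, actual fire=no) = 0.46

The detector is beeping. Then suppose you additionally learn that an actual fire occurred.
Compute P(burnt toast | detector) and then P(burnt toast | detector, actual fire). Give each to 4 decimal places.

P(burnt toast | detector) ≈ 0.5136; P(burnt toast | detector, actual fire) ≈ 0.2063

Enumerate the 4 (burnt toast, actual fire) configurations and weight by the priors:
  P(detector) = 0.02*0.815*0.879 + 0.76*0.815*0.121 + 0.46*0.185*0.879 + 0.87*0.185*0.121
        = 0.014328 + 0.074947 + 0.074803 + 0.019475 = 0.183553
Keeping only the burnt toast-present terms gives 0.094278, so
  P(burnt toast | detector) = 0.094278 / 0.183553 ≈ 0.5136

Now also conditioning on actual fire=true:
Numerator (weight on configurations with burnt toast): 0.87×0.185 = 0.160950
Denominator P(detector | actual fire): 0.76×0.815 + 0.87×0.185 = 0.780350
P(burnt toast | detector, actual fire) = 0.160950/0.780350 ≈ 0.2063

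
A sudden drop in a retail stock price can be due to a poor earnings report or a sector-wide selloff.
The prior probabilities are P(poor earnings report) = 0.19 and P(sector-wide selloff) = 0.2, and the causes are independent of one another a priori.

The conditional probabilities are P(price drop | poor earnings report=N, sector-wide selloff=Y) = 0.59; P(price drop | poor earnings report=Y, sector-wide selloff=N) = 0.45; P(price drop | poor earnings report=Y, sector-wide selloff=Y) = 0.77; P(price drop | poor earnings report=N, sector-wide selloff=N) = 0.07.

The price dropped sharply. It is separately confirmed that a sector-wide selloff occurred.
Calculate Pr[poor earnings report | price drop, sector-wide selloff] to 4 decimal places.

Pr[poor earnings report | price drop, sector-wide selloff] ≈ 0.2344

Enumerate both values of poor earnings report and weight by the priors:
  P(price drop | sector-wide selloff) = 0.59×0.81 + 0.77×0.19
        = 0.477900 + 0.146300 = 0.624200
The terms with poor earnings report present sum to 0.146300, so
  P(poor earnings report | price drop, sector-wide selloff) = 0.146300 / 0.624200 ≈ 0.2344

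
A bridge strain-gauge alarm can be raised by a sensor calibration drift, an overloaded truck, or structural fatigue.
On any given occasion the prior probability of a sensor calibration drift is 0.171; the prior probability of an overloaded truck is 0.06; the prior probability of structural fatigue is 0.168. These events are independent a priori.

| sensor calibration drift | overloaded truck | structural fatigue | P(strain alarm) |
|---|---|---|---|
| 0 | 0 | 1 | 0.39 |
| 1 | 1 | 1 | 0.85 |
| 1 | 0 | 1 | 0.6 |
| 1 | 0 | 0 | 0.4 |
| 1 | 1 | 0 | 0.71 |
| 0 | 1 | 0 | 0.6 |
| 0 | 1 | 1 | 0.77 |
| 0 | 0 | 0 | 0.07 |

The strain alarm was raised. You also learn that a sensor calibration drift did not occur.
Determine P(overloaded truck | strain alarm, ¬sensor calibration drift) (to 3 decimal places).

Numerator (weight on configurations with overloaded truck): 0.029952 + 0.007762 = 0.037714
The normalizing constant is 0.07*0.94*0.832 + 0.39*0.94*0.168 + 0.6*0.06*0.832 + 0.77*0.06*0.168 = 0.154049
P(overloaded truck | strain alarm, ¬sensor calibration drift) = 0.037714/0.154049 ≈ 0.245

P(overloaded truck | strain alarm, ¬sensor calibration drift) ≈ 0.245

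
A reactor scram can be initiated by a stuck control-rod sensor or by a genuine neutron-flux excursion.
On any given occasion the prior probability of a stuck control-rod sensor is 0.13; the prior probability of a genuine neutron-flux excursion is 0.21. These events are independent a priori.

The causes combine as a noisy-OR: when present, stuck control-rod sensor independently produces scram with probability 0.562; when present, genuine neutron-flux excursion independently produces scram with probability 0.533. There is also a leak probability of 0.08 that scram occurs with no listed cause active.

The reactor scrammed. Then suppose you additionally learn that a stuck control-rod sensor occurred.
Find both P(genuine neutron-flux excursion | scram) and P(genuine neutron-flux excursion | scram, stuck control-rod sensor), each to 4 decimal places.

Under noisy-OR, P(scram | causes) = 1 − (1−0.08)·∏(1−qᵢ) over the active causes.
Enumerate the 4 (stuck control-rod sensor, genuine neutron-flux excursion) configurations and weight by the priors:
  P(scram) = 0.08·0.87·0.79 + 0.57036·0.87·0.21 + 0.59704·0.13·0.79 + 0.811818·0.13·0.21
        = 0.054984 + 0.104205 + 0.061316 + 0.022163 = 0.242668
Keeping only the genuine neutron-flux excursion-present terms gives 0.126368, so
  P(genuine neutron-flux excursion | scram) = 0.126368 / 0.242668 ≈ 0.5207

With the extra evidence:
Weight on genuine neutron-flux excursion=true, given the evidence: 0.811818×0.21 = 0.170482
Normalizer over all consistent configurations: 0.59704×0.79 + 0.811818×0.21 = 0.642144
Posterior = 0.170482 / 0.642144 ≈ 0.2655
The drop from 0.5207 to 0.2655 is the explaining-away (discounting) effect.

P(genuine neutron-flux excursion | scram) ≈ 0.5207; P(genuine neutron-flux excursion | scram, stuck control-rod sensor) ≈ 0.2655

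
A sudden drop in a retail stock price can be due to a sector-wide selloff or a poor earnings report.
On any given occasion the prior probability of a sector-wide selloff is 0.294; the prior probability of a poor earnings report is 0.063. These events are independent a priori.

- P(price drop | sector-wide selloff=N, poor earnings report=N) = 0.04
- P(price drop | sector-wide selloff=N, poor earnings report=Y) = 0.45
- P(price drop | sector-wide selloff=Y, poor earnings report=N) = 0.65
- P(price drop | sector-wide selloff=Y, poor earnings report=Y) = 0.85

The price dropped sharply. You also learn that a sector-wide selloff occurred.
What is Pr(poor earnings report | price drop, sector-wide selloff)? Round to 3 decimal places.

Enumerate both values of poor earnings report and weight by the priors:
  P(price drop | sector-wide selloff) = 0.65·0.937 + 0.85·0.063
        = 0.609050 + 0.053550 = 0.662600
Configurations with poor earnings report contribute 0.053550, so
  P(poor earnings report | price drop, sector-wide selloff) = 0.053550 / 0.662600 ≈ 0.081

Pr(poor earnings report | price drop, sector-wide selloff) ≈ 0.081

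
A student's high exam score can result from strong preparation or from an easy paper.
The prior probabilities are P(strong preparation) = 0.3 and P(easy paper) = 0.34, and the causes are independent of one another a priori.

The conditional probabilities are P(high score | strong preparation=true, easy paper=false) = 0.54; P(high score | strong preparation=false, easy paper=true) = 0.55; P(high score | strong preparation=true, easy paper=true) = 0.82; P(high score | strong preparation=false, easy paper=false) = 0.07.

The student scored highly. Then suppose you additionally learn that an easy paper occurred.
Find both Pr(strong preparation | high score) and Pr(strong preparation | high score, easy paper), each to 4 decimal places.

Enumerate the 4 (strong preparation, easy paper) configurations and weight by the priors:
  P(high score) = 0.07·0.7·0.66 + 0.55·0.7·0.34 + 0.54·0.3·0.66 + 0.82·0.3·0.34
        = 0.032340 + 0.130900 + 0.106920 + 0.083640 = 0.353800
The terms with strong preparation present sum to 0.190560, so
  P(strong preparation | high score) = 0.190560 / 0.353800 ≈ 0.5386

With the extra evidence:
Enumerate both values of strong preparation and weight by the priors:
  P(high score | easy paper) = 0.55×0.7 + 0.82×0.3
        = 0.385000 + 0.246000 = 0.631000
The terms with strong preparation present sum to 0.246000, so
  P(strong preparation | high score, easy paper) = 0.246000 / 0.631000 ≈ 0.3899
— easy paper explains away the evidence for strong preparation.

Pr(strong preparation | high score) ≈ 0.5386; Pr(strong preparation | high score, easy paper) ≈ 0.3899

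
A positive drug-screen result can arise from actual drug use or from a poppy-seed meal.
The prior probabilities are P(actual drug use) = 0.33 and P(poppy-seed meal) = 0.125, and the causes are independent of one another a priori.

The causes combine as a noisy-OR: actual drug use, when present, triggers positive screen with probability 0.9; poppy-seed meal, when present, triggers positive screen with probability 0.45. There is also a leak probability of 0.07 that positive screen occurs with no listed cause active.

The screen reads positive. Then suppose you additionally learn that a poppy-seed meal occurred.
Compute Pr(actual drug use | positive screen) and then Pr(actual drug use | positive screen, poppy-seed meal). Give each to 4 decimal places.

Pr(actual drug use | positive screen) ≈ 0.7860; Pr(actual drug use | positive screen, poppy-seed meal) ≈ 0.4889

Under noisy-OR, P(positive screen | causes) = 1 − (1−0.07)·∏(1−qᵢ) over the active causes.
Sum P(positive screen|·) weighted by the priors over the 4 (actual drug use, poppy-seed meal) configurations:
  P(positive screen) = 0.07×0.67×0.875 + 0.4885×0.67×0.125 + 0.907×0.33×0.875 + 0.94885×0.33×0.125
        = 0.041038 + 0.040912 + 0.261896 + 0.039140 = 0.382986
Configurations with actual drug use contribute 0.301036, so
  P(actual drug use | positive screen) = 0.301036 / 0.382986 ≈ 0.7860

Now also conditioning on poppy-seed meal=true:
P(positive screen | poppy-seed meal) = 0.4885·0.67 + 0.94885·0.33 = 0.327295 + 0.313121 = 0.640416
The actual drug use-present share is 0.94885·0.33 = 0.313121.
P(actual drug use | positive screen, poppy-seed meal) = 0.313121 / 0.640416 ≈ 0.4889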